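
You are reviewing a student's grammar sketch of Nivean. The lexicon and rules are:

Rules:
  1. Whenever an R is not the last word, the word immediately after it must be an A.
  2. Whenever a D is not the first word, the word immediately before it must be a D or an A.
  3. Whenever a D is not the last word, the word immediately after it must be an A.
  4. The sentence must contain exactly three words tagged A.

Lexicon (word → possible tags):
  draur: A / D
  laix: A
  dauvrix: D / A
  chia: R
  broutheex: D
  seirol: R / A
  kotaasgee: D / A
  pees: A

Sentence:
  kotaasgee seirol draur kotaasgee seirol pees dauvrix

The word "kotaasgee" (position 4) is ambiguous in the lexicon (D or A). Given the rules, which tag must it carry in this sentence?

Candidates per position — 1:kotaasgee {D,A}; 2:seirol {R,A}; 3:draur {A,D}; 4:kotaasgee {D,A}; 5:seirol {R,A}; 6:pees {A}; 7:dauvrix {D,A}.
Position 4: the remaining choice is settled jointly with positions 1, 2, 3, 5, 7 — only A at position 4 is part of a tagging that satisfies every rule.
The only consistent sequence is: D A D A R A D.
Checking: rule 1 satisfied; rule 2 satisfied; rule 3 satisfied; rule 4 satisfied.

A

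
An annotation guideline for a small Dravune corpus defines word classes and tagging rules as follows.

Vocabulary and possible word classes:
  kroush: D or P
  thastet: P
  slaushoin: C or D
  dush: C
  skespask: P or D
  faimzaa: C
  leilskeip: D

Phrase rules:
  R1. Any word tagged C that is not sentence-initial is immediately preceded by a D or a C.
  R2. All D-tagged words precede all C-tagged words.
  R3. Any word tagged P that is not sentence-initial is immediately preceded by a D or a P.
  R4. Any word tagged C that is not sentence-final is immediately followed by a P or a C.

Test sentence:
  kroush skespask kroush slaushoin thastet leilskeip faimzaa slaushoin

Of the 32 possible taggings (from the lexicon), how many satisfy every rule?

Candidates per position — 1:kroush {D,P}; 2:skespask {P,D}; 3:kroush {D,P}; 4:slaushoin {C,D}; 5:thastet {P}; 6:leilskeip {D}; 7:faimzaa {C}; 8:slaushoin {C,D}.
There are 32 candidate sequences in total.
Checking each against the rules leaves 8 sequences.
Count = 8.

8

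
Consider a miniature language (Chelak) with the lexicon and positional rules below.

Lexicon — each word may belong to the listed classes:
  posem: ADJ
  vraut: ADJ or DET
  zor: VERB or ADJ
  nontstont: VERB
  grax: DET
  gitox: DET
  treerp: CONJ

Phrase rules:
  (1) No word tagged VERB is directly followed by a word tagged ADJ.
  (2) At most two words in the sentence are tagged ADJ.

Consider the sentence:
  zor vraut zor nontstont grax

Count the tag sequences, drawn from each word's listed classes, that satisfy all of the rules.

Candidates per position — 1:zor {VERB,ADJ}; 2:vraut {ADJ,DET}; 3:zor {VERB,ADJ}; 4:nontstont {VERB}; 5:grax {DET}.
There are 8 candidate sequences in total.
The sequences that satisfy every rule: VERB DET VERB VERB DET; VERB DET ADJ VERB DET; ADJ ADJ VERB VERB DET; ADJ DET VERB VERB DET; ADJ DET ADJ VERB DET.
Count = 5.

5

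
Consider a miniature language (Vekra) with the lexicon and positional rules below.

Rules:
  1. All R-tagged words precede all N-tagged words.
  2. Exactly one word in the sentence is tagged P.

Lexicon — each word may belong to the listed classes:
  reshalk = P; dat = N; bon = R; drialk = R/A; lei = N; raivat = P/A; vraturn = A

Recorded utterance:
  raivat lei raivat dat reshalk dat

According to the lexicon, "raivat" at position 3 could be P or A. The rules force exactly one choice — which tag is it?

A

Candidates per position — 1:raivat {P,A}; 2:lei {N}; 3:raivat {P,A}; 4:dat {N}; 5:reshalk {P}; 6:dat {N}.
Position 1: P is ruled out by rule 2; that leaves A.
Position 3: P is ruled out by rule 2; that leaves A.
So the tagging must be: A N A N P N.
Verifying each rule — rule 1 ✓; rule 2 ✓.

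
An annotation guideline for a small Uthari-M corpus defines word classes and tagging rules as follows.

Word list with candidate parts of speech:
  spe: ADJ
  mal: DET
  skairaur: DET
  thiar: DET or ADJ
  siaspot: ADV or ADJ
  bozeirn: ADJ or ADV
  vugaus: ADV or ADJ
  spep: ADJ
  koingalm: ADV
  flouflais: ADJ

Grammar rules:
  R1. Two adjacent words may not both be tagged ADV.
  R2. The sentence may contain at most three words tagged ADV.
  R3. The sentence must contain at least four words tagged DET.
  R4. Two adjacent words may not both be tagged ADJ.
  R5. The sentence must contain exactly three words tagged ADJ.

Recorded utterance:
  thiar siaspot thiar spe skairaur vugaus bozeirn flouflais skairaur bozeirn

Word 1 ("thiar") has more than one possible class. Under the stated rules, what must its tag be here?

DET

Candidates per position — 1:thiar {DET,ADJ}; 2:siaspot {ADV,ADJ}; 3:thiar {DET,ADJ}; 4:spe {ADJ}; 5:skairaur {DET}; 6:vugaus {ADV,ADJ}; 7:bozeirn {ADJ,ADV}; 8:flouflais {ADJ}; 9:skairaur {DET}; 10:bozeirn {ADJ,ADV}.
Word 1 cannot be ADJ — rule 3 would then fail for every completion. It is DET.
Word 3 cannot be ADJ — rule 3 would then fail for every completion. It is DET.
Word 7 cannot be ADJ — rule 4 would then fail for every completion. It is ADV.
Word 6 cannot be ADV — rule 1 would then fail for every completion. It is ADJ.
Word 10 cannot be ADJ — rule 5 would then fail for every completion. It is ADV.
Word 2 cannot be ADJ — rule 5 would then fail for every completion. It is ADV.
That leaves exactly one tagging: DET ADV DET ADJ DET ADJ ADV ADJ DET ADV.
Checking: rule 1 holds; rule 2 holds; rule 3 holds; rule 4 holds; rule 5 holds.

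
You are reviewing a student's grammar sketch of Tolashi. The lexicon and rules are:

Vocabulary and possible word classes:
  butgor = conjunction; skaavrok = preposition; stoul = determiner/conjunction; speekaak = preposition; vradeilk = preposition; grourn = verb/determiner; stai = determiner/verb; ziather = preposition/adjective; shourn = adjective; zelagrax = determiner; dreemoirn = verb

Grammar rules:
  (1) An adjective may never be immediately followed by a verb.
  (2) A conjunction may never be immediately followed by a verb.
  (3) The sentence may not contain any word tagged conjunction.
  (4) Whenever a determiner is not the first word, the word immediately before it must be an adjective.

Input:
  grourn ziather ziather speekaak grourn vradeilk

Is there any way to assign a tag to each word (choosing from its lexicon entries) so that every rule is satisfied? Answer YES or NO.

Candidates per position — 1:grourn {verb,determiner}; 2:ziather {preposition,adjective}; 3:ziather {preposition,adjective}; 4:speekaak {preposition}; 5:grourn {verb,determiner}; 6:vradeilk {preposition}.
One satisfying assignment: verb adjective adjective preposition verb preposition.
Checking: rule 1 ok; rule 2 ok; rule 3 ok; rule 4 ok.

YES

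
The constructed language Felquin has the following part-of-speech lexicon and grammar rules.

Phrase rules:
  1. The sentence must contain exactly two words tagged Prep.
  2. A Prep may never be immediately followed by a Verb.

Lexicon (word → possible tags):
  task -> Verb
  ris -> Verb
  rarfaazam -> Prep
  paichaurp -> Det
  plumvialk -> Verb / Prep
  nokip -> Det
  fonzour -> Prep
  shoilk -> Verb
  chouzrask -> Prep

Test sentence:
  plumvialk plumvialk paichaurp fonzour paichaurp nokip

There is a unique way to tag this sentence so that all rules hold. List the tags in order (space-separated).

Verb Prep Det Prep Det Det

Candidates per position — 1:plumvialk {Verb,Prep}; 2:plumvialk {Verb,Prep}; 3:paichaurp {Det}; 4:fonzour {Prep}; 5:paichaurp {Det}; 6:nokip {Det}.
The remaining ambiguous positions (1, 2) are resolved jointly — only one combination satisfies every rule.
That leaves exactly one tagging: Verb Prep Det Prep Det Det.
Verifying each rule — rule 1 ok; rule 2 ok.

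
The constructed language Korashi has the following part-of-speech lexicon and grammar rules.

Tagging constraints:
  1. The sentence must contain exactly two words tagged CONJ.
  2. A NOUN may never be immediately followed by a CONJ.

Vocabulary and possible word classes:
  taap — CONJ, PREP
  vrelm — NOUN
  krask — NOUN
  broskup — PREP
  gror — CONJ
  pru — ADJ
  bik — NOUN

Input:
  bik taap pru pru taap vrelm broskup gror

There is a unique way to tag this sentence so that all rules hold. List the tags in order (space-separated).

Candidates per position — 1:bik {NOUN}; 2:taap {CONJ,PREP}; 3:pru {ADJ}; 4:pru {ADJ}; 5:taap {CONJ,PREP}; 6:vrelm {NOUN}; 7:broskup {PREP}; 8:gror {CONJ}.
At position 2, choosing CONJ makes rule 2 impossible to satisfy; hence PREP.
At position 5, choosing PREP makes rule 1 impossible to satisfy; hence CONJ.
The unique satisfying tagging is: NOUN PREP ADJ ADJ CONJ NOUN PREP CONJ.
Check: rule 1 holds; rule 2 holds.

NOUN PREP ADJ ADJ CONJ NOUN PREP CONJ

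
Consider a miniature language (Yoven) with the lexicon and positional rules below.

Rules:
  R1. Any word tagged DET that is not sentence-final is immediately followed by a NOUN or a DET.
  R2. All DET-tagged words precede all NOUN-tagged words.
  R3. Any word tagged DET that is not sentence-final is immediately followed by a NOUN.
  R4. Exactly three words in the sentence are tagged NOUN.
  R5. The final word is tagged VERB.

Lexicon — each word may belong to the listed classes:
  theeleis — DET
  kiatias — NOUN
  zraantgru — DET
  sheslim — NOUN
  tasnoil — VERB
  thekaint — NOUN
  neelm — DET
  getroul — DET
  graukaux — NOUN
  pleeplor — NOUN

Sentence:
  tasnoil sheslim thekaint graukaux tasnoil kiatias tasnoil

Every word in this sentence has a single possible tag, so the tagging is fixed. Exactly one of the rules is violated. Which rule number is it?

4

Fixed tagging: VERB NOUN NOUN NOUN VERB NOUN VERB.
Rule check: R1 pass, R2 pass, R3 pass, R4 fail, R5 pass.
Only rule 4 fails.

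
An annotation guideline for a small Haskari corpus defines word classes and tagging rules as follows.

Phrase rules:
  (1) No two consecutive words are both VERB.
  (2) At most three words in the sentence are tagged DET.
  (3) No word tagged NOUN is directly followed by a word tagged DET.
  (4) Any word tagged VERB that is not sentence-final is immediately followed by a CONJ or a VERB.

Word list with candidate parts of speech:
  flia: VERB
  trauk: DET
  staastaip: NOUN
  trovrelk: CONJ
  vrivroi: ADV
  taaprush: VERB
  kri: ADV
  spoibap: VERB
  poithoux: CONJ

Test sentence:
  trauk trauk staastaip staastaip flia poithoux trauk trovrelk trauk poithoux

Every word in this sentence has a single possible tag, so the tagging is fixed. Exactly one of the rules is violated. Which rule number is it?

Fixed tagging: DET DET NOUN NOUN VERB CONJ DET CONJ DET CONJ.
Applying the rules: R1 holds, R2 violated, R3 holds, R4 holds.
Only rule 2 fails.

2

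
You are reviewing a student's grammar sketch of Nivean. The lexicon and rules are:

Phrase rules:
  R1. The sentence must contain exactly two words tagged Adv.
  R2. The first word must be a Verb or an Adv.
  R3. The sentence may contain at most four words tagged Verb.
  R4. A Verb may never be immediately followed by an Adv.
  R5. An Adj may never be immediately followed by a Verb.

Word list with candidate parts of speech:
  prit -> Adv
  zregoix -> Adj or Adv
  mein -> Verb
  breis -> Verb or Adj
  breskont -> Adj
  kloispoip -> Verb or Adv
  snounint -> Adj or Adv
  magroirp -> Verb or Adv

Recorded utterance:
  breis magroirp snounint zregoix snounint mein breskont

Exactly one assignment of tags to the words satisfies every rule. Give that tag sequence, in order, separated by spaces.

Candidates per position — 1:breis {Verb,Adj}; 2:magroirp {Verb,Adv}; 3:snounint {Adj,Adv}; 4:zregoix {Adj,Adv}; 5:snounint {Adj,Adv}; 6:mein {Verb}; 7:breskont {Adj}.
Position 1: Adj is ruled out by rule 2; that leaves Verb.
Position 2: Adv is ruled out by rule 4; that leaves Verb.
Position 3: Adv is ruled out by rule 4; that leaves Adj.
Position 4: Adj is ruled out by rule 1; that leaves Adv.
Position 5: Adj is ruled out by rule 1; that leaves Adv.
That leaves exactly one tagging: Verb Verb Adj Adv Adv Verb Adj.
Verifying each rule — rule 1 ✓; rule 2 ✓; rule 3 ✓; rule 4 ✓; rule 5 ✓.

Verb Verb Adj Adv Adv Verb Adj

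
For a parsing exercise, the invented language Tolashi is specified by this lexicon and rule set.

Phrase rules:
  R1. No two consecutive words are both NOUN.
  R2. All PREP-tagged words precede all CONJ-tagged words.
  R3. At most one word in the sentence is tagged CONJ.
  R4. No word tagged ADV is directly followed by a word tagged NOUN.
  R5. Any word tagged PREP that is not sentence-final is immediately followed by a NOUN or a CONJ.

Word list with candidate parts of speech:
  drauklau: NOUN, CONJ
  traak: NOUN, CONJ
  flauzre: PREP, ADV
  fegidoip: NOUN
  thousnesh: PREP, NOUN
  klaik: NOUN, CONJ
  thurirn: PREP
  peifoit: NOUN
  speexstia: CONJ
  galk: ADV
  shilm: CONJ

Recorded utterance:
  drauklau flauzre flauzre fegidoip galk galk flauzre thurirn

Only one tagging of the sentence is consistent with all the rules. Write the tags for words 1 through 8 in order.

Candidates per position — 1:drauklau {NOUN,CONJ}; 2:flauzre {PREP,ADV}; 3:flauzre {PREP,ADV}; 4:fegidoip {NOUN}; 5:galk {ADV}; 6:galk {ADV}; 7:flauzre {PREP,ADV}; 8:thurirn {PREP}.
Position 1: tagging it CONJ would leave rule 2 unsatisfiable, so it must be NOUN.
Position 2: tagging it PREP would leave rule 5 unsatisfiable, so it must be ADV.
Position 3: tagging it ADV would leave rule 4 unsatisfiable, so it must be PREP.
Position 7: tagging it PREP would leave rule 5 unsatisfiable, so it must be ADV.
The only consistent sequence is: NOUN ADV PREP NOUN ADV ADV ADV PREP.
Rule-by-rule: rule 1 ✓; rule 2 ✓; rule 3 ✓; rule 4 ✓; rule 5 ✓.

NOUN ADV PREP NOUN ADV ADV ADV PREP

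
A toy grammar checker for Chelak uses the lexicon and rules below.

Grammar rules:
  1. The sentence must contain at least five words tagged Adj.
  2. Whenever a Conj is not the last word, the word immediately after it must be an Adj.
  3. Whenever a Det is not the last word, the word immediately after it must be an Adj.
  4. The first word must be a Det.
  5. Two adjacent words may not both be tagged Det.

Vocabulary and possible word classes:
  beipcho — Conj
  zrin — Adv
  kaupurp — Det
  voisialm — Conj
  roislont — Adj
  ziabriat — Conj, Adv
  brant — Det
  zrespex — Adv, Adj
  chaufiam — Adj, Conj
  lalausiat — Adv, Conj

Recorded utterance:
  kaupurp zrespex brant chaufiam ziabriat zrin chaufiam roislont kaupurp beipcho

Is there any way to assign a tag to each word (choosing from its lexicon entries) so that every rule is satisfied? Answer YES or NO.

Candidates per position — 1:kaupurp {Det}; 2:zrespex {Adv,Adj}; 3:brant {Det}; 4:chaufiam {Adj,Conj}; 5:ziabriat {Conj,Adv}; 6:zrin {Adv}; 7:chaufiam {Adj,Conj}; 8:roislont {Adj}; 9:kaupurp {Det}; 10:beipcho {Conj}.
Rule 1 cannot be satisfied by any choice of tags from the lexicon.
So there is no consistent tagging.

NO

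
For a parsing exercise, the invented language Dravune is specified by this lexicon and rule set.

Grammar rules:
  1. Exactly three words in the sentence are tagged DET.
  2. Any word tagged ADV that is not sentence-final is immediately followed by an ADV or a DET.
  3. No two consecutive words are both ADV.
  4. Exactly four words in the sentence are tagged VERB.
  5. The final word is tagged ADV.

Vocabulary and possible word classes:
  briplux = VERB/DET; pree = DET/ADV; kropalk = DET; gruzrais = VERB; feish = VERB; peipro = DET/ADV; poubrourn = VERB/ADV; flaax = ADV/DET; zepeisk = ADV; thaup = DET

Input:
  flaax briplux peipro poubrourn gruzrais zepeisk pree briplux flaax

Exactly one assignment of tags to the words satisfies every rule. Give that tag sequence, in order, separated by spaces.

DET VERB DET VERB VERB ADV DET VERB ADV

Candidates per position — 1:flaax {ADV,DET}; 2:briplux {VERB,DET}; 3:peipro {DET,ADV}; 4:poubrourn {VERB,ADV}; 5:gruzrais {VERB}; 6:zepeisk {ADV}; 7:pree {DET,ADV}; 8:briplux {VERB,DET}; 9:flaax {ADV,DET}.
If word 2 were DET, no tagging could satisfy rule 4; so word 2 is VERB.
If word 3 were ADV, no tagging could satisfy rule 2; so word 3 is DET.
If word 4 were ADV, no tagging could satisfy rule 2; so word 4 is VERB.
If word 7 were ADV, no tagging could satisfy rule 3; so word 7 is DET.
If word 8 were DET, no tagging could satisfy rule 4; so word 8 is VERB.
If word 9 were DET, no tagging could satisfy rule 5; so word 9 is ADV.
If word 1 were ADV, no tagging could satisfy rule 1; so word 1 is DET.
The only consistent sequence is: DET VERB DET VERB VERB ADV DET VERB ADV.
Check: rule 1 ok; rule 2 ok; rule 3 ok; rule 4 ok; rule 5 ok.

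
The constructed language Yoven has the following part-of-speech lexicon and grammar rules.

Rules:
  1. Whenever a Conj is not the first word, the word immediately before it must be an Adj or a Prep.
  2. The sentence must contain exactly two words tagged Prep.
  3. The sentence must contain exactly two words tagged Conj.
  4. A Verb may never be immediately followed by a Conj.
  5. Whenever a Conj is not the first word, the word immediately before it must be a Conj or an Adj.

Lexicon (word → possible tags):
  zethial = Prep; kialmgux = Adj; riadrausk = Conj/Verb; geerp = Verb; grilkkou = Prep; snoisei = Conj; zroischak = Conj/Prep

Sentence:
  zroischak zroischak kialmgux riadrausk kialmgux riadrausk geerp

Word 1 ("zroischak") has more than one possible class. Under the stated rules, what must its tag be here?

Prep

Candidates per position — 1:zroischak {Conj,Prep}; 2:zroischak {Conj,Prep}; 3:kialmgux {Adj}; 4:riadrausk {Conj,Verb}; 5:kialmgux {Adj}; 6:riadrausk {Conj,Verb}; 7:geerp {Verb}.
Position 1: tagging it Conj would leave rule 2 unsatisfiable, so it must be Prep.
Position 2: tagging it Conj would leave rule 2 unsatisfiable, so it must be Prep.
Position 4: tagging it Verb would leave rule 3 unsatisfiable, so it must be Conj.
Position 6: tagging it Verb would leave rule 3 unsatisfiable, so it must be Conj.
So the tagging must be: Prep Prep Adj Conj Adj Conj Verb.
Checking: rule 1 ✓; rule 2 ✓; rule 3 ✓; rule 4 ✓; rule 5 ✓.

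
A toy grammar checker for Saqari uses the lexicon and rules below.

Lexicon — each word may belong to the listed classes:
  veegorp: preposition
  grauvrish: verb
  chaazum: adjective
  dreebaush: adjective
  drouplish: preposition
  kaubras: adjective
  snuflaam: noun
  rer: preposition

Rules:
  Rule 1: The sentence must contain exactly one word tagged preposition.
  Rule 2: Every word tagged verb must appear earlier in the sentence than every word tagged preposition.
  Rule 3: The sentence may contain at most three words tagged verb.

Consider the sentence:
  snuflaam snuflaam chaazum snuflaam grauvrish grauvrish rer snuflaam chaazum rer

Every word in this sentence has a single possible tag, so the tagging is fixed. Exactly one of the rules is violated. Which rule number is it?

Fixed tagging: noun noun adjective noun verb verb preposition noun adjective preposition.
Rule check: R1 ✗, R2 ✓, R3 ✓.
Only rule 1 fails.

1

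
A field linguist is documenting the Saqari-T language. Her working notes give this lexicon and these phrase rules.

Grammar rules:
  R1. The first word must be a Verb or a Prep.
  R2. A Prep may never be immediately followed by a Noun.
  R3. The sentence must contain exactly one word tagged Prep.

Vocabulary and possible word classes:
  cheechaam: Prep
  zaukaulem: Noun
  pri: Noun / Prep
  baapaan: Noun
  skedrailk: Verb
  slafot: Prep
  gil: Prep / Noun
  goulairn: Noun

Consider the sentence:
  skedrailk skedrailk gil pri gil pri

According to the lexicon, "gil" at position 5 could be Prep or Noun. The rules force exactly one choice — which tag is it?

Noun

Candidates per position — 1:skedrailk {Verb}; 2:skedrailk {Verb}; 3:gil {Prep,Noun}; 4:pri {Noun,Prep}; 5:gil {Prep,Noun}; 6:pri {Noun,Prep}.
Position 5: the remaining choice is settled jointly with positions 3, 4, 6 — only Noun at position 5 is part of a tagging that satisfies every rule.
That leaves exactly one tagging: Verb Verb Noun Noun Noun Prep.
Check: rule 1 holds; rule 2 holds; rule 3 holds.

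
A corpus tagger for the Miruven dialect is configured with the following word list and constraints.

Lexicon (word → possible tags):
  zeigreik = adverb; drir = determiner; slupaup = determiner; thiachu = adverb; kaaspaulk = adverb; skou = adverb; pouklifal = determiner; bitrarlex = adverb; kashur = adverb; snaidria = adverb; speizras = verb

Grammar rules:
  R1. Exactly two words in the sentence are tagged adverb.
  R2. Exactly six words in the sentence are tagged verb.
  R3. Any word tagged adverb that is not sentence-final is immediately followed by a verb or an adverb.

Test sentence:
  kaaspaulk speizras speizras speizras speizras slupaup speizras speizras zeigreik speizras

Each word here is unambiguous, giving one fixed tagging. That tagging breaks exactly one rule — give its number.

2

Fixed tagging: adverb verb verb verb verb determiner verb verb adverb verb.
Rule check: R1 ok, R2 fails, R3 ok.
Only rule 2 fails.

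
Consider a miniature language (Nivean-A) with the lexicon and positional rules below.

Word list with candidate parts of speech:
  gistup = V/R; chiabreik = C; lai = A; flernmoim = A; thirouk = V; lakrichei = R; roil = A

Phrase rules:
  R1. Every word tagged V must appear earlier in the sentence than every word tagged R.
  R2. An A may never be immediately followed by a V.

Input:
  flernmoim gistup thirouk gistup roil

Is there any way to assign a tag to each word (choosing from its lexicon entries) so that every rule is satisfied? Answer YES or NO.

Candidates per position — 1:flernmoim {A}; 2:gistup {V,R}; 3:thirouk {V}; 4:gistup {V,R}; 5:roil {A}.
Every candidate sequence violates at least one rule; no consistent tagging exists.

NO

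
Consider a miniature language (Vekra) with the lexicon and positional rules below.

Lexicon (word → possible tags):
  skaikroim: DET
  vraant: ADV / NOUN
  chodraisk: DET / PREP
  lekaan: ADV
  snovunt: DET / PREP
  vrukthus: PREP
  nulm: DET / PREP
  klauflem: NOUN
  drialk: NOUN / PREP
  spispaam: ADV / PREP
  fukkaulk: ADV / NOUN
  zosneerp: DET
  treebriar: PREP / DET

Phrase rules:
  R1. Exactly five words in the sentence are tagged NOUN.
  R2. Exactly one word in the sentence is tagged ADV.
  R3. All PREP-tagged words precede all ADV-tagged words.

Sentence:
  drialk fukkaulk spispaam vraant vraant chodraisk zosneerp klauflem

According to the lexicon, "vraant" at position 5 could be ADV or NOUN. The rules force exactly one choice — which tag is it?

Candidates per position — 1:drialk {NOUN,PREP}; 2:fukkaulk {ADV,NOUN}; 3:spispaam {ADV,PREP}; 4:vraant {ADV,NOUN}; 5:vraant {ADV,NOUN}; 6:chodraisk {DET,PREP}; 7:zosneerp {DET}; 8:klauflem {NOUN}.
Position 1: PREP is ruled out by rule 1; that leaves NOUN.
Position 2: ADV is ruled out by rule 1; that leaves NOUN.
Position 4: ADV is ruled out by rule 1; that leaves NOUN.
Position 5: ADV is ruled out by rule 1; that leaves NOUN.
Position 3: PREP is ruled out by rule 2; that leaves ADV.
Position 6: PREP is ruled out by rule 3; that leaves DET.
The unique satisfying tagging is: NOUN NOUN ADV NOUN NOUN DET DET NOUN.
Check: rule 1 satisfied; rule 2 satisfied; rule 3 satisfied.

NOUN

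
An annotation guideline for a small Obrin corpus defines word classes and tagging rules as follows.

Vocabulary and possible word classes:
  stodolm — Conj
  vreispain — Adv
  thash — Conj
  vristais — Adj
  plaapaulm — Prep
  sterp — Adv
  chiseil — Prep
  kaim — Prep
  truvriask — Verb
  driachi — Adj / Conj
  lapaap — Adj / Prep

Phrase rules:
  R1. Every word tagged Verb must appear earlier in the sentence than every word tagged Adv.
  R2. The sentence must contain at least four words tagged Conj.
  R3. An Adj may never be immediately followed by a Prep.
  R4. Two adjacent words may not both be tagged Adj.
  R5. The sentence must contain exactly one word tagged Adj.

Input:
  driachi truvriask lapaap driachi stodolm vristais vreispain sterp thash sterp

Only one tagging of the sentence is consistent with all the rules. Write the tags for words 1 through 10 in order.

Candidates per position — 1:driachi {Adj,Conj}; 2:truvriask {Verb}; 3:lapaap {Adj,Prep}; 4:driachi {Adj,Conj}; 5:stodolm {Conj}; 6:vristais {Adj}; 7:vreispain {Adv}; 8:sterp {Adv}; 9:thash {Conj}; 10:sterp {Adv}.
Word 1 cannot be Adj — rule 2 would then fail for every completion. It is Conj.
Word 3 cannot be Adj — rule 5 would then fail for every completion. It is Prep.
Word 4 cannot be Adj — rule 2 would then fail for every completion. It is Conj.
The only consistent sequence is: Conj Verb Prep Conj Conj Adj Adv Adv Conj Adv.
Check: rule 1 holds; rule 2 holds; rule 3 holds; rule 4 holds; rule 5 holds.

Conj Verb Prep Conj Conj Adj Adv Adv Conj Adv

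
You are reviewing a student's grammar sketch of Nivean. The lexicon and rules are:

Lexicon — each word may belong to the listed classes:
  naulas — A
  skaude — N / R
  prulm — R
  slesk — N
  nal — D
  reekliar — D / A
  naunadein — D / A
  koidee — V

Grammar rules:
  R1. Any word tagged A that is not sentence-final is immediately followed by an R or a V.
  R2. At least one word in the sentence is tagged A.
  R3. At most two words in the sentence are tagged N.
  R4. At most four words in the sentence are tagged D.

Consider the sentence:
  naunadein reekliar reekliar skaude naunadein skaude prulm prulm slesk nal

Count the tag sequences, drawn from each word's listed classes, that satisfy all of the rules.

Candidates per position — 1:naunadein {D,A}; 2:reekliar {D,A}; 3:reekliar {D,A}; 4:skaude {N,R}; 5:naunadein {D,A}; 6:skaude {N,R}; 7:prulm {R}; 8:prulm {R}; 9:slesk {N}; 10:nal {D}.
There are 64 candidate sequences in total.
The sequences that satisfy every rule: D D D N A R R R N D; D D D R A R R R N D; D D A R D N R R N D; D D A R D R R R N D; D D A R A R R R N D.
Count = 5.

5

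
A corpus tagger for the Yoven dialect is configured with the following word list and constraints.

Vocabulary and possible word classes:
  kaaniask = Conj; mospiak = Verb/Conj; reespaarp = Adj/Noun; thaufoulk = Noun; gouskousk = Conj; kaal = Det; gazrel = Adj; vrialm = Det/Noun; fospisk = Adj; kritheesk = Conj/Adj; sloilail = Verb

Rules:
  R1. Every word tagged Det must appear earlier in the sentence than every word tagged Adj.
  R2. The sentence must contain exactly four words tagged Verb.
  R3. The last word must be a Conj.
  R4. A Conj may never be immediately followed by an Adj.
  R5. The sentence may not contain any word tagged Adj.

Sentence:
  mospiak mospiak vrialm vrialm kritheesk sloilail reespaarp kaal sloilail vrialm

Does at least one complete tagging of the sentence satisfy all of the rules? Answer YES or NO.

Candidates per position — 1:mospiak {Verb,Conj}; 2:mospiak {Verb,Conj}; 3:vrialm {Det,Noun}; 4:vrialm {Det,Noun}; 5:kritheesk {Conj,Adj}; 6:sloilail {Verb}; 7:reespaarp {Adj,Noun}; 8:kaal {Det}; 9:sloilail {Verb}; 10:vrialm {Det,Noun}.
Rule 3 cannot be satisfied by any choice of tags from the lexicon.
So there is no consistent tagging.

NO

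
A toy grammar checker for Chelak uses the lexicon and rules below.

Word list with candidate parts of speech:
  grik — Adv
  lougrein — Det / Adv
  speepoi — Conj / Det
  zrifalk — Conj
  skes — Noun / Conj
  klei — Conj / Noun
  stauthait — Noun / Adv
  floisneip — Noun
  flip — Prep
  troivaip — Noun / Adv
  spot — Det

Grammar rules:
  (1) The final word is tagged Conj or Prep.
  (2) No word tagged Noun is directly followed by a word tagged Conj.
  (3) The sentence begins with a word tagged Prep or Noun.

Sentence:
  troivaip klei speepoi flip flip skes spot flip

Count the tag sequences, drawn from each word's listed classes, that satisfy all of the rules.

2

Candidates per position — 1:troivaip {Noun,Adv}; 2:klei {Conj,Noun}; 3:speepoi {Conj,Det}; 4:flip {Prep}; 5:flip {Prep}; 6:skes {Noun,Conj}; 7:spot {Det}; 8:flip {Prep}.
There are 16 candidate sequences in total.
The sequences that satisfy every rule: Noun Noun Det Prep Prep Noun Det Prep; Noun Noun Det Prep Prep Conj Det Prep.
Count = 2.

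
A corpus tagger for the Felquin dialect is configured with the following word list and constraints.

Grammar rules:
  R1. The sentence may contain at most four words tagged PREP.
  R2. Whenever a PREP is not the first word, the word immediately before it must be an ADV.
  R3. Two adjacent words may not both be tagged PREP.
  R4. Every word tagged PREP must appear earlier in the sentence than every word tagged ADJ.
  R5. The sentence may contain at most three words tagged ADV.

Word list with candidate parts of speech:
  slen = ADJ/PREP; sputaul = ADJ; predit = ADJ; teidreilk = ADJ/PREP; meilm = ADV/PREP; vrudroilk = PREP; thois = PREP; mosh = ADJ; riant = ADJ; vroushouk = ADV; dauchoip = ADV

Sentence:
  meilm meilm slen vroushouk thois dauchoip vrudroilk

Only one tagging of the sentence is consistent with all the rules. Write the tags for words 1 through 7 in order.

Candidates per position — 1:meilm {ADV,PREP}; 2:meilm {ADV,PREP}; 3:slen {ADJ,PREP}; 4:vroushouk {ADV}; 5:thois {PREP}; 6:dauchoip {ADV}; 7:vrudroilk {PREP}.
If word 3 were ADJ, no tagging could satisfy rule 4; so word 3 is PREP.
If word 2 were PREP, no tagging could satisfy rule 2; so word 2 is ADV.
If word 1 were ADV, no tagging could satisfy rule 5; so word 1 is PREP.
The unique satisfying tagging is: PREP ADV PREP ADV PREP ADV PREP.
Checking: rule 1 ok; rule 2 ok; rule 3 ok; rule 4 ok; rule 5 ok.

PREP ADV PREP ADV PREP ADV PREP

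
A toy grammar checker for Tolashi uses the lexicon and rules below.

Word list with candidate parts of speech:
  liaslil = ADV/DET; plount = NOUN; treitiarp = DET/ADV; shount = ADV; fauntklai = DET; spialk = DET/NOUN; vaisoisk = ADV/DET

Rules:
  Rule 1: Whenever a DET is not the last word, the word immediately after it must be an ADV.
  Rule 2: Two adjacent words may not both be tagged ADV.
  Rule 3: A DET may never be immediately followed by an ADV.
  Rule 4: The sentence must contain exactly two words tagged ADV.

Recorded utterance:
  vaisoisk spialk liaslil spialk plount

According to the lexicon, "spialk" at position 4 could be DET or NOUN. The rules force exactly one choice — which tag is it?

Candidates per position — 1:vaisoisk {ADV,DET}; 2:spialk {DET,NOUN}; 3:liaslil {ADV,DET}; 4:spialk {DET,NOUN}; 5:plount {NOUN}.
Position 1: tagging it DET would leave rule 1 unsatisfiable, so it must be ADV.
Position 3: tagging it DET would leave rule 1 unsatisfiable, so it must be ADV.
Position 4: tagging it DET would leave rule 1 unsatisfiable, so it must be NOUN.
Position 2: tagging it DET would leave rule 3 unsatisfiable, so it must be NOUN.
So the tagging must be: ADV NOUN ADV NOUN NOUN.
Check: rule 1 ✓; rule 2 ✓; rule 3 ✓; rule 4 ✓.

NOUN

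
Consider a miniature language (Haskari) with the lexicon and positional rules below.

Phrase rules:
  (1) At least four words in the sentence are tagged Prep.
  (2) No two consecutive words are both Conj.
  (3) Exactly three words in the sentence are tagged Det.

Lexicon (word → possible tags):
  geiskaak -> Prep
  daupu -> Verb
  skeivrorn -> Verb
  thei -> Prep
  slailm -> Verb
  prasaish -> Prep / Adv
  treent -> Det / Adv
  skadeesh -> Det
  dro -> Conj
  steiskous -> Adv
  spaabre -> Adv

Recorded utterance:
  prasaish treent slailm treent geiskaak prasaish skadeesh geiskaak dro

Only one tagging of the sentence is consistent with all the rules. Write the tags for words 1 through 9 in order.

Candidates per position — 1:prasaish {Prep,Adv}; 2:treent {Det,Adv}; 3:slailm {Verb}; 4:treent {Det,Adv}; 5:geiskaak {Prep}; 6:prasaish {Prep,Adv}; 7:skadeesh {Det}; 8:geiskaak {Prep}; 9:dro {Conj}.
If word 1 were Adv, no tagging could satisfy rule 1; so word 1 is Prep.
If word 2 were Adv, no tagging could satisfy rule 3; so word 2 is Det.
If word 4 were Adv, no tagging could satisfy rule 3; so word 4 is Det.
If word 6 were Adv, no tagging could satisfy rule 1; so word 6 is Prep.
The unique satisfying tagging is: Prep Det Verb Det Prep Prep Det Prep Conj.
Rule-by-rule: rule 1 satisfied; rule 2 satisfied; rule 3 satisfied.

Prep Det Verb Det Prep Prep Det Prep Conj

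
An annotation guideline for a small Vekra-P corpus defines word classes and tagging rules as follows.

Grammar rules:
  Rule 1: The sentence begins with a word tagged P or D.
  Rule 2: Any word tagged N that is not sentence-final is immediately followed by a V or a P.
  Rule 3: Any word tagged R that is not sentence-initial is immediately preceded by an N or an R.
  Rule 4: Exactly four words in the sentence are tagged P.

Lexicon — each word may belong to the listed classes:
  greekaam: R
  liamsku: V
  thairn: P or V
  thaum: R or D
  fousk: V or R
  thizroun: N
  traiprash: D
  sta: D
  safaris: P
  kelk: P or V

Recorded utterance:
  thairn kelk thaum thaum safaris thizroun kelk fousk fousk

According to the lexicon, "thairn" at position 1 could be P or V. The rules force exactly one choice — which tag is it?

Candidates per position — 1:thairn {P,V}; 2:kelk {P,V}; 3:thaum {R,D}; 4:thaum {R,D}; 5:safaris {P}; 6:thizroun {N}; 7:kelk {P,V}; 8:fousk {V,R}; 9:fousk {V,R}.
If word 1 were V, no tagging could satisfy rule 1; so word 1 is P.
If word 2 were V, no tagging could satisfy rule 4; so word 2 is P.
If word 3 were R, no tagging could satisfy rule 3; so word 3 is D.
If word 4 were R, no tagging could satisfy rule 3; so word 4 is D.
If word 7 were V, no tagging could satisfy rule 4; so word 7 is P.
If word 8 were R, no tagging could satisfy rule 3; so word 8 is V.
If word 9 were R, no tagging could satisfy rule 3; so word 9 is V.
The unique satisfying tagging is: P P D D P N P V V.
Verifying each rule — rule 1 ok; rule 2 ok; rule 3 ok; rule 4 ok.

P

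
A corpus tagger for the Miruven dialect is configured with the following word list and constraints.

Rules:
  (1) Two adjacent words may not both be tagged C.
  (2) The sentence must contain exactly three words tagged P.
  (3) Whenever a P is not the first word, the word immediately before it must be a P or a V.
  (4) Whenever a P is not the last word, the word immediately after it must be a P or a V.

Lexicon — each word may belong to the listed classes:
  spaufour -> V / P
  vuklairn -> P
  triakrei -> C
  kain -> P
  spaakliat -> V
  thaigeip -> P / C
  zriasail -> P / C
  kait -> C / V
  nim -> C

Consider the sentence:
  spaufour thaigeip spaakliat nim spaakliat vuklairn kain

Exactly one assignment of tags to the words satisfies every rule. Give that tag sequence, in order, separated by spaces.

Candidates per position — 1:spaufour {V,P}; 2:thaigeip {P,C}; 3:spaakliat {V}; 4:nim {C}; 5:spaakliat {V}; 6:vuklairn {P}; 7:kain {P}.
The remaining ambiguous positions (1, 2) are resolved jointly — only one combination satisfies every rule.
So the tagging must be: V P V C V P P.
Checking: rule 1 ok; rule 2 ok; rule 3 ok; rule 4 ok.

V P V C V P P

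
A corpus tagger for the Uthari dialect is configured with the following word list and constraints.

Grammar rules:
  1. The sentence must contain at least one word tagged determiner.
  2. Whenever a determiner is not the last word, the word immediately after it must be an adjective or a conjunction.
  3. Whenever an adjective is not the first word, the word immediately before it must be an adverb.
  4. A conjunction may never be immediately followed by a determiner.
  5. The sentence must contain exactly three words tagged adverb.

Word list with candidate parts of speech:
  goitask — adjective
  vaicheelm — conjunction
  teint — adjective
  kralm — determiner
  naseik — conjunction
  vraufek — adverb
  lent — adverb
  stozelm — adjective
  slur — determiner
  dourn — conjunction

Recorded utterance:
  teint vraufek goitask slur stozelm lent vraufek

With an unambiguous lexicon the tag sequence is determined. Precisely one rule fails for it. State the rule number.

3

Fixed tagging: adjective adverb adjective determiner adjective adverb adverb.
Applying the rules: R1 pass, R2 pass, R3 fail, R4 pass, R5 pass.
Only rule 3 fails.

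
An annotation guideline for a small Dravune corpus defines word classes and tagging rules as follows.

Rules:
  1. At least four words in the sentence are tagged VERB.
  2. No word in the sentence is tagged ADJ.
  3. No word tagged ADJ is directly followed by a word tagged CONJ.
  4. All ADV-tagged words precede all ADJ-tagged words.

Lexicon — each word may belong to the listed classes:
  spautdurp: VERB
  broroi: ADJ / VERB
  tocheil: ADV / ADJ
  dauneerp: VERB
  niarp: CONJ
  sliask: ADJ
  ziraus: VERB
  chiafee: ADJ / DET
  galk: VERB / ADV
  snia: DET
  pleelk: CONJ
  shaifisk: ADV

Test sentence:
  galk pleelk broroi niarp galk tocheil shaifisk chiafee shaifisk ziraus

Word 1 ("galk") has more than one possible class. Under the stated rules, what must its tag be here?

VERB

Candidates per position — 1:galk {VERB,ADV}; 2:pleelk {CONJ}; 3:broroi {ADJ,VERB}; 4:niarp {CONJ}; 5:galk {VERB,ADV}; 6:tocheil {ADV,ADJ}; 7:shaifisk {ADV}; 8:chiafee {ADJ,DET}; 9:shaifisk {ADV}; 10:ziraus {VERB}.
Position 1: ADV is ruled out by rule 1; that leaves VERB.
Position 3: ADJ is ruled out by rule 1; that leaves VERB.
Position 5: ADV is ruled out by rule 1; that leaves VERB.
Position 6: ADJ is ruled out by rule 2; that leaves ADV.
Position 8: ADJ is ruled out by rule 2; that leaves DET.
The unique satisfying tagging is: VERB CONJ VERB CONJ VERB ADV ADV DET ADV VERB.
Check: rule 1 satisfied; rule 2 satisfied; rule 3 satisfied; rule 4 satisfied.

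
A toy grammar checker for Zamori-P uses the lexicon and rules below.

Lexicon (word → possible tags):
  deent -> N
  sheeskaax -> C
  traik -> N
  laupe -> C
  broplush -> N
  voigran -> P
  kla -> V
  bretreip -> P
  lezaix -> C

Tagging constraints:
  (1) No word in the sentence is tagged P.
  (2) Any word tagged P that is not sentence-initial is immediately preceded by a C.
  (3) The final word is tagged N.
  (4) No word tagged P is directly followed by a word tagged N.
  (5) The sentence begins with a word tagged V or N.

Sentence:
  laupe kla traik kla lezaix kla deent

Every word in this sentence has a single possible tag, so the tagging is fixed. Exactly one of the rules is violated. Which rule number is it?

Fixed tagging: C V N V C V N.
Checking each rule: R1 pass, R2 pass, R3 pass, R4 pass, R5 fail.
Only rule 5 fails.

5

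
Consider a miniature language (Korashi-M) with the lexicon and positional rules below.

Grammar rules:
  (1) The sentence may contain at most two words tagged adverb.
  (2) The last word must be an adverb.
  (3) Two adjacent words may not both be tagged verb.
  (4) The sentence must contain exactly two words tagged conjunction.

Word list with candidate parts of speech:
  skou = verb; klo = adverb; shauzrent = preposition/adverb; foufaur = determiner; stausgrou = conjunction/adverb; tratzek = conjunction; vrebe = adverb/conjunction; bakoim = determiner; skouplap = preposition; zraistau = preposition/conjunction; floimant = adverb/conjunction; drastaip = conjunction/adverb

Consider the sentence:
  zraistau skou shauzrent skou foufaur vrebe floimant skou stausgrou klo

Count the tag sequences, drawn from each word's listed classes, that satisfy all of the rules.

Candidates per position — 1:zraistau {preposition,conjunction}; 2:skou {verb}; 3:shauzrent {preposition,adverb}; 4:skou {verb}; 5:foufaur {determiner}; 6:vrebe {adverb,conjunction}; 7:floimant {adverb,conjunction}; 8:skou {verb}; 9:stausgrou {conjunction,adverb}; 10:klo {adverb}.
There are 32 candidate sequences in total.
The sequences that satisfy every rule: preposition verb preposition verb determiner adverb conjunction verb conjunction adverb; preposition verb preposition verb determiner conjunction adverb verb conjunction adverb; preposition verb preposition verb determiner conjunction conjunction verb adverb adverb.
Count = 3.

3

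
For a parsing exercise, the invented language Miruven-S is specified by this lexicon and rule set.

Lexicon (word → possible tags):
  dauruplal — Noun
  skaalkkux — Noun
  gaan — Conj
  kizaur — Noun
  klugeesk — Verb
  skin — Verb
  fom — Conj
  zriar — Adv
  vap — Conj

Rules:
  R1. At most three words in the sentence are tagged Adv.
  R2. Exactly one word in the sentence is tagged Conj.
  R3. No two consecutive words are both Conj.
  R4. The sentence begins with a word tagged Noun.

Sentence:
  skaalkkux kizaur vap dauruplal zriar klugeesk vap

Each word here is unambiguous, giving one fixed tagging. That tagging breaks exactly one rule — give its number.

Fixed tagging: Noun Noun Conj Noun Adv Verb Conj.
Rule check: R1 holds, R2 violated, R3 holds, R4 holds.
Only rule 2 fails.

2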